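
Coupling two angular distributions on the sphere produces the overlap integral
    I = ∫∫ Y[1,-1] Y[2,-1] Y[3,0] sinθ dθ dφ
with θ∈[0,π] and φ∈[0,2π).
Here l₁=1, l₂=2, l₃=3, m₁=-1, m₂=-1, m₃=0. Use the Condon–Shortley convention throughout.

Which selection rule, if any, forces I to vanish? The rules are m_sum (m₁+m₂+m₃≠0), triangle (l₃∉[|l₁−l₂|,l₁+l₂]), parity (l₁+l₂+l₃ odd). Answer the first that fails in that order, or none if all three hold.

m_sum

azimuthal sum: -1 − 1 + 0 = -2  ✗
1 ≤ 3 ≤ 3 (triangle on l)
L = 1 + 2 + 3 = 6 (even)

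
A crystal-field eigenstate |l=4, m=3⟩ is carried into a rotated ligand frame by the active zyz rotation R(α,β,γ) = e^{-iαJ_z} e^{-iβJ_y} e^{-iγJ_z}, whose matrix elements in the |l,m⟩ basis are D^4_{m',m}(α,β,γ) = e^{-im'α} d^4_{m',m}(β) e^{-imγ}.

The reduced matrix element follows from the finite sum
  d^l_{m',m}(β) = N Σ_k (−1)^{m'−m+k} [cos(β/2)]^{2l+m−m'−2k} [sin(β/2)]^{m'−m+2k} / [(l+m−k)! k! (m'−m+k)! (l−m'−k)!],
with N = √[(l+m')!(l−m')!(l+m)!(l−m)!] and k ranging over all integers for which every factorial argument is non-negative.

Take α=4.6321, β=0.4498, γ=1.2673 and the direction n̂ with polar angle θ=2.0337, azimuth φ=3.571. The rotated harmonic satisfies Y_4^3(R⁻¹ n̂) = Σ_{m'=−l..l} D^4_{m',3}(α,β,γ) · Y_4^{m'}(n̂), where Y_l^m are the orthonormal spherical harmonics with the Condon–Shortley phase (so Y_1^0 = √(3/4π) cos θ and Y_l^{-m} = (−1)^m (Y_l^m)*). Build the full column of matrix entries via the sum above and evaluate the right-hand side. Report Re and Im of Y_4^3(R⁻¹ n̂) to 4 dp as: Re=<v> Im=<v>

Re=0.2371 Im=-0.0725

Need the full column D^4_{m',3} for m'=−4..4 at α=4.6321, β=0.4498, γ=1.2673.
cos(β/2)=0.974816, sin(β/2)=0.223009
d^4_{-4,3}: single k=7 term ⇒ +0.000076;  D = -0.000042+0.000063i
d^4_{-3,3}: k∈[6..7] ⇒ +0.000818 -0.000006 = +0.000812;  D = -0.000637-0.000504i
d^4_{-2,3}: k∈[5..6] ⇒ +0.005735 -0.000100 = +0.005635;  D = +0.003841-0.004124i
d^4_{-1,3}: k∈[4..5] ⇒ +0.029546 -0.000928 = +0.028618;  D = +0.019310+0.021122i
d^4_{0,3}: k∈[3..4] ⇒ +0.115517 -0.006046 = +0.109471;  D = -0.086461+0.067145i
d^4_{1,3}: k∈[2..3] ⇒ +0.338728 -0.029546 = +0.309182;  D = -0.169444-0.258616i
d^4_{2,3}: k∈[1..2] ⇒ +0.697985 -0.109589 = +0.588396;  D = +0.516443-0.281952i
d^4_{3,3}: k∈[0..1] ⇒ +0.815422 -0.298730 = +0.516692;  D = +0.210423+0.471904i
d^4_{4,3}: single k=0 term ⇒ -0.527627;  D = +0.497572-0.175535i
Y_4^{m'}(θ=2.0337,φ=3.571) and Σ D·Y over m':
  (-0.0000+0.0001i)·(-0.0415-0.2806i)  (-0.0006-0.0005i)·(+0.1116-0.3845i)  (+0.0038-0.0041i)·(+0.0693-0.0803i)  (+0.0193+0.0211i)·(-0.2757+0.1262i)  (-0.0865+0.0671i)·(-0.1682+0.0000i)  (-0.1694-0.2586i)·(+0.2757+0.1262i)  (+0.5164-0.2820i)·(+0.0693+0.0803i)  (+0.2104+0.4719i)·(-0.1116-0.3845i)  (+0.4976-0.1755i)·(-0.0415+0.2806i)
Y_4^3(R⁻¹ n̂) = +0.237141-0.072542i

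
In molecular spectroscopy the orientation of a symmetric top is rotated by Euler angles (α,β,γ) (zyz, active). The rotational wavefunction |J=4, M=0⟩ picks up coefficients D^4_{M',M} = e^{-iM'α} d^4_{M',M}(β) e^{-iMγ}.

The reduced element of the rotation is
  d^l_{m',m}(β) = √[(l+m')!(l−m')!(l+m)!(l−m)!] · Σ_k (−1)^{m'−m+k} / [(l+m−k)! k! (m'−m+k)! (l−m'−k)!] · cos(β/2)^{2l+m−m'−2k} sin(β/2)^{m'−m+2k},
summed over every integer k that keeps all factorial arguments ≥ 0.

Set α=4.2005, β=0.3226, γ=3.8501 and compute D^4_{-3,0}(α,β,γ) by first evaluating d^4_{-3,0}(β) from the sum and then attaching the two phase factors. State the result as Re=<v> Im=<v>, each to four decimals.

Re=0.0447 Im=0.0016

Split into d^4_{-3,0}(β=0.3226) × two z-phases.
c=cos(0.322600/2)=0.987019, s=sin(0.322600/2)=0.160601; N=√[1·5040·24·24]=1703.830978
Admissible k: 3..4 (factorial args all ≥0)
  k=3: (−1)^0·1703.8310/(144)·0.9870^5·0.1606^3 = +0.045914
  k=4: (−1)^1·1703.8310/(144)·0.9870^3·0.1606^5 = -0.001216
d^4_{-3,0}(0.3226) = +0.045914 -0.001216 = +0.044698
D = (+0.999383+0.035122i)·(+0.044698)·(+1.000000+0.000000i) = +0.044670+0.001570i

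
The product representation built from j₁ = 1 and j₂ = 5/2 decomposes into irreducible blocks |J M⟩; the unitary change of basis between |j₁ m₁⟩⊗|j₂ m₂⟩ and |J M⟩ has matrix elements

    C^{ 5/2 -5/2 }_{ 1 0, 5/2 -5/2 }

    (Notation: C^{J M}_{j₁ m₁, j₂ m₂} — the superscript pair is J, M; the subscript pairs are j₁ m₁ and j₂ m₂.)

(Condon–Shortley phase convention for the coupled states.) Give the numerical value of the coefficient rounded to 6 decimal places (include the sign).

+0.845154  (= +√(5/7))

triangle: 1!·1!·4!/7! = 24/5040
(j±m)!: 1!·1!·0!·5!·0!·5! = 14400
prefactor² = (2J+1)·Δ·N² = 2880/7
  k=0: +1/(0!·1!·1!·0!·0!·4!) = 1/24
Σ = 1/24  ⇒  CG² = 2880/7·(1/24)² = 5/7
CG = +√(5/7) = +0.845154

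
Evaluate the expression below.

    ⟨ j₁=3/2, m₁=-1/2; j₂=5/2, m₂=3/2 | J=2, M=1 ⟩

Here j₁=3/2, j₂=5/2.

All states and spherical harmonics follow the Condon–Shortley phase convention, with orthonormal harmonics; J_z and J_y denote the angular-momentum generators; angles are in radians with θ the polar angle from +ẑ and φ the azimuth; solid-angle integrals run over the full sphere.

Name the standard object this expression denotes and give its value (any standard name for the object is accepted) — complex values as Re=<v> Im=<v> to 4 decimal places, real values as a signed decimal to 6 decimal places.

Clebsch–Gordan coefficient, +√(1/42) ≈ +0.154303

This is a Clebsch–Gordan (vector-coupling) coefficient.
√[5·2!1!3!/7! · 1!2!4!1!3!1!] = √(24/7)
  +(−1)^1/∏(1,1,1,3,0,0)! = -1/6  (running -1/6)
  +(−1)^2/∏(2,0,0,2,1,1)! = 1/4  (running 1/12)
⟨..|..⟩ = √(24/7)·(1/12) = +0.154303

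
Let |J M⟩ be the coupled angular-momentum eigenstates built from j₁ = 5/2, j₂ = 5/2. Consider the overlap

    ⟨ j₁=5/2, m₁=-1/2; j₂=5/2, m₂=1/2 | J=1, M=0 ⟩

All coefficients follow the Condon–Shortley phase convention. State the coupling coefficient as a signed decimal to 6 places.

j₁+j₂−J=4  J+j₁−j₂=1  J−j₁+j₂=1  j₁+j₂+J+1=7
(j₁±m₁, j₂±m₂, J±M) = (2,3,3,2,1,1)
P² = 72/35
sum k=2..3:
  [2] +1/4 = 1/4
  [3] −1/6 = -1/6
S = 1/12
C² = P²·S² = 1/70 ; C = +0.119523

+√(1/70) = +0.119523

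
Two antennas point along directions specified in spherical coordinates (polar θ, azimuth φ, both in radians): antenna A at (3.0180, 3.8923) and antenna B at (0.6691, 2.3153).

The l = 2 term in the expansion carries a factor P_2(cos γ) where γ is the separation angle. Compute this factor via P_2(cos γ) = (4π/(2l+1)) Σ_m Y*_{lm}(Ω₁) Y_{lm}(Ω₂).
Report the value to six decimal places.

0.409961

Addition theorem: P_2(cos γ) = (4π/5) Σ_m Y*_{lm}(Ω₁) Y_{lm}(Ω₂), m = −2…2:
  m=-2: Y*=+0.000407+0.005856i  Y=-0.012142+0.148121i  product -0.000872-0.000011i
  m=-1: Y*=+0.069108+0.064472i  Y=-0.254694-0.276426i  product +0.000220-0.035524i
  m=+0: Y*=+0.616404-0.000000i  Y=+0.266745+0.000000i  product +0.164422+0.000000i
  m=+1: Y*=-0.069108+0.064472i  Y=+0.254694-0.276426i  product +0.000220+0.035524i
  m=+2: Y*=+0.000407-0.005856i  Y=-0.012142-0.148121i  product -0.000872+0.000011i
Accumulated sum +0.163118+0.000000i; after 4π/(2l+1) scaling, +0.409961+0.000000i ⇒ P_2 = 0.409961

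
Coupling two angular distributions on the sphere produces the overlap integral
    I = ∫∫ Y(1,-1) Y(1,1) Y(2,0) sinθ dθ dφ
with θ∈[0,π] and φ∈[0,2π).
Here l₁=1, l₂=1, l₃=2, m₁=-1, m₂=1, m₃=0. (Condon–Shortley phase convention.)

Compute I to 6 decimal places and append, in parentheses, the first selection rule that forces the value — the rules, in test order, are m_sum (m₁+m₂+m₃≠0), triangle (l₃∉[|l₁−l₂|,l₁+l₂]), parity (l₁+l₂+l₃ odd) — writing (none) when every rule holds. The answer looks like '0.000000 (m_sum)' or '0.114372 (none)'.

Checks pass: Σm=0; 4 even; l₃=2∈[0,2].
(2·1+1)(2·1+1)(2·2+1) = 45
Δ: 0! 2! 2! / 5! → 1/30
sum: t=0:+1/1 = 1/1
3j²(1 1 2; 0 0 0) = Δ·Π!·Σ² = 2/15  (sign +1)
sum: t=0:+1/4 = 1/4
3j²(1 1 2; -1 1 0) = Δ·Π!·Σ² = 1/30  (sign +1)
combine: 4πI² = 45·2/15·1/30 = 1/5
take √, sign +1: I = 0.12615663
No selection rule forces the value: the integral is nonzero (none).

0.126157 (none)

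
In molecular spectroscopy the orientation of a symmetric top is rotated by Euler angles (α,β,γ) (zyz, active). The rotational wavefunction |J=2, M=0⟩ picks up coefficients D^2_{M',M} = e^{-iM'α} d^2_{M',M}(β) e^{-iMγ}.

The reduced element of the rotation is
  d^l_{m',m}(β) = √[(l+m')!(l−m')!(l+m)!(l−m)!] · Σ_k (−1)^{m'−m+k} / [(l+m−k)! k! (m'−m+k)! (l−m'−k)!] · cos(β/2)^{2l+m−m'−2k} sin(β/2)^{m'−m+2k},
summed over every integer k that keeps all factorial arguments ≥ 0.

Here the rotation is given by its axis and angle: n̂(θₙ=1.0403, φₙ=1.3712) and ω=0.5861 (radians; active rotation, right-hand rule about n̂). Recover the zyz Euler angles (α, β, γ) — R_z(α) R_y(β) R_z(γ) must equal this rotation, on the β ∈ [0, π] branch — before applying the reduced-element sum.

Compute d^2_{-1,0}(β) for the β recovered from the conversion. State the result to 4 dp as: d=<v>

d=0.5177

Axis–angle → zyz. n̂ = (sinθₙcosφₙ, sinθₙsinφₙ, cosθₙ) = (+0.171022, +0.845431, +0.505962), ω = 0.5861.
R = I cosω + sinω [n̂]ₓ + (1−cosω) n̂n̂ᵀ gives
  R = [+0.837986, -0.255724, +0.482063; +0.303987, +0.952394, -0.023204; -0.453180, +0.165986, +0.875829]
β = atan2(√(R₁₃²+R₂₃²), R₃₃) = 0.503645; α = atan2(R₂₃, R₁₃) mod 2π = 6.235087; γ = atan2(R₃₂, −R₃₁) mod 2π = 0.351094
d^2_{-1,0}(β=0.5036) via the finite sum:
Half-angle: c=0.968460, s=0.249170. N=√(1·6·2·2)=4.898979
k: max(0,(0)−(-1))=1 … min(2+(0),2−(-1))=2
  k=1: (−1)^0·4.8990/(2)·0.9685^3·0.2492^1 = +0.554390
  k=2: (−1)^1·4.8990/(2)·0.9685^1·0.2492^3 = -0.036698
d^2_{-1,0}(0.5036) = +0.554390 -0.036698 = +0.517692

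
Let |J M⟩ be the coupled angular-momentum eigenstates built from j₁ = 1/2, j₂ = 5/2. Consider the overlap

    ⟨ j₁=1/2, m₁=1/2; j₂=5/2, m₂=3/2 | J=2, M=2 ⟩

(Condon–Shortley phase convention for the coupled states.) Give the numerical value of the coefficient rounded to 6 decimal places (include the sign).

+√(1/6) ≈ +0.408248

√[5·1!0!4!/6! · 1!0!4!1!4!0!] = √(96)
  +(−1)^0/∏(0,1,0,4,0,0)! = 1/24  (running 1/24)
⟨..|..⟩ = √(96)·(1/24) = +0.408248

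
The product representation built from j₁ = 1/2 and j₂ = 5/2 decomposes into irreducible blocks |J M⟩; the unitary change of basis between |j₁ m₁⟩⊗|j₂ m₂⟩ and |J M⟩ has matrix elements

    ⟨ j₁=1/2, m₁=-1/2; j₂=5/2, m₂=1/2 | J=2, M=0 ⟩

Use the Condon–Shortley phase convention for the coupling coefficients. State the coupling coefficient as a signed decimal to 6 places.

−√(1/2) ≈ -0.707107

triangle: 1!·0!·4!/6! = 24/720
(j±m)!: 0!·1!·3!·2!·2!·2! = 48
prefactor² = (2J+1)·Δ·N² = 8
  k=1: −1/(1!·0!·0!·2!·0!·2!) = -1/4
Σ = -1/4  ⇒  CG² = 8·(-1/4)² = 1/2
CG = −√(1/2) = -0.707107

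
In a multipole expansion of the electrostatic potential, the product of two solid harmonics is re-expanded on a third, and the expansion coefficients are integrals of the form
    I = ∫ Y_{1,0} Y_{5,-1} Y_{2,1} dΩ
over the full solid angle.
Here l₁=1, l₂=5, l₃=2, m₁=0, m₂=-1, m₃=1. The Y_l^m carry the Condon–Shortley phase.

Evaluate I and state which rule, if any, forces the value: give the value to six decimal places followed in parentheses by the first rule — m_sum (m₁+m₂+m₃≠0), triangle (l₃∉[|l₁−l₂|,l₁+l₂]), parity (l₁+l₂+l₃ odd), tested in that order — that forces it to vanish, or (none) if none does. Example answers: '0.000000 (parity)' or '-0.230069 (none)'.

0.000000 (triangle)

|1−5|≤2≤1+5 violated ⇒ I = 0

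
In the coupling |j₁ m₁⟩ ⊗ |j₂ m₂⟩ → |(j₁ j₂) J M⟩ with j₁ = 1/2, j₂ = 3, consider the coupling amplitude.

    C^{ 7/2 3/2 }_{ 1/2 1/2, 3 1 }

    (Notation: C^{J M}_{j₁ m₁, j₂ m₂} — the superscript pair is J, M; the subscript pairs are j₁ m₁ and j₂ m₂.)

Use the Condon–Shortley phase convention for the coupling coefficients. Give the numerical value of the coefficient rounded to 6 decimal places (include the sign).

+0.845154  (= +√(5/7))

√[8·0!1!6!/8! · 1!0!4!2!5!2!] = √(11520/7)
  +(−1)^0/∏(0,0,0,4,1,2)! = 1/48  (running 1/48)
⟨..|..⟩ = √(11520/7)·(1/48) = +0.845154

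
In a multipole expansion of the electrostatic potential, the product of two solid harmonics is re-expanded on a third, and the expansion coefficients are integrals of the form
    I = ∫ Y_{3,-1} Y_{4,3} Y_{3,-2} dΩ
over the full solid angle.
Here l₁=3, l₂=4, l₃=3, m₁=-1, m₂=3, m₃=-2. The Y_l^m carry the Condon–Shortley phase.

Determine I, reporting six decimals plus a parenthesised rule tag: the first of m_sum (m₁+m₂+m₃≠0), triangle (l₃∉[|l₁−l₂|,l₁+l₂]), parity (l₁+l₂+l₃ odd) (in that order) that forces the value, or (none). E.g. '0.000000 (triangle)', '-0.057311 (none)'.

m-sum 0 ✓  L=10 even ✓  1≤3≤7 ✓
Π(2lᵢ+1) = 7×9×7 = 441
triangle coeff Δ(3,4,3) = 1/34650
Σ_t [1,3]: t=1:−1/72 t=2:+1/16 t=3:−1/72 = 5/144
(3j)²=2/77 [(3 4 3; 0 0 0)], sign=-1
Σ_t [3,4]: t=3:−1/144 t=4:+1/288 = -1/288
(3j)²=1/99 [(3 4 3; -1 3 -2)], sign=+1
⇒ 4πI² = 14/121
I = (-1)√(14/121/(4π)) = -0.09595473
No selection rule forces the value: the integral is nonzero (none).

-0.095955 (none)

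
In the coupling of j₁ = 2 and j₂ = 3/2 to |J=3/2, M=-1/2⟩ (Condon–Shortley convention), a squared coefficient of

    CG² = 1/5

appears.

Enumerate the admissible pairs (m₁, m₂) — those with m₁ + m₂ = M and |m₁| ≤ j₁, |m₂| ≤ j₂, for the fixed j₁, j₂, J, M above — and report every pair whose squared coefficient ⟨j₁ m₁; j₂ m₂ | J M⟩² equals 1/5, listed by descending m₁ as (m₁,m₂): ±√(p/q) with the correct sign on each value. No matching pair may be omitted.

(0,-1/2): −√(1/5)

Admissible pairs with m₁+m₂ = M = -1/2: (-2,3/2), (-1,1/2), (0,-1/2), (1,-3/2)
  (m₁,m₂)=(1,-3/2): CG² = 2/5, CG = +√(2/5)
  (m₁,m₂)=(0,-1/2): CG² = 1/5, CG = −√(1/5)   ← matches the target
  (m₁,m₂)=(-1,1/2): CG² = 0/1, CG = 0
  (m₁,m₂)=(-2,3/2): CG² = 2/5, CG = +√(2/5)
Pairs with CG² = 1/5: (0,-1/2): −√(1/5)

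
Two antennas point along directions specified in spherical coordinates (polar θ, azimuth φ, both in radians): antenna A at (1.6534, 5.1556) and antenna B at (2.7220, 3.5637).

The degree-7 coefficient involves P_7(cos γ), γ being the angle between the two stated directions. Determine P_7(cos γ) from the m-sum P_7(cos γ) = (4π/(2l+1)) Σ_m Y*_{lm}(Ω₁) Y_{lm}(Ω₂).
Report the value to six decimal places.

-0.140285

Term-by-term m-sum for l=7 (normalisation 4π/15 = 0.837758):
  [-7]  conj(Y_{7,-7})(Ω₁) = -0.019092-0.487852i ; Y_{7,-7}(Ω₂) = +0.000915+0.000173i ; Δ = +0.000067-0.000450i
  [-6]  conj(Y_{7,-6})(Ω₁) = -0.133988+0.070153i ; Y_{7,-6}(Ω₂) = +0.006407+0.004468i ; Δ = -0.001172-0.000149i
  [-5]  conj(Y_{7,-5})(Ω₁) = -0.262686-0.197737i ; Y_{7,-5}(Ω₂) = +0.020827+0.034765i ; Δ = +0.001403-0.013250i
  [-4]  conj(Y_{7,-4})(Ω₁) = -0.034898+0.170363i ; Y_{7,-4}(Ω₂) = +0.016991+0.143773i ; Δ = -0.025087-0.002123i
  [-3]  conj(Y_{7,-3})(Ω₁) = -0.271935+0.066882i ; Y_{7,-3}(Ω₂) = -0.106354+0.338441i ; Δ = +0.006286-0.099147i
  [-2]  conj(Y_{7,-2})(Ω₁) = +0.115568+0.141641i ; Y_{7,-2}(Ω₂) = -0.358068+0.402876i ; Δ = -0.098445-0.004158i
  [-1]  conj(Y_{7,-1})(Ω₁) = -0.112026+0.235989i ; Y_{7,-1}(Ω₂) = -0.288579+0.129602i ; Δ = +0.001744-0.082620i
  [+0]  conj(Y_{7,0})(Ω₁) = +0.185292-0.000000i ; Y_{7,0}(Ω₂) = +0.339757+0.000000i ; Δ = +0.062954+0.000000i
  [+1]  conj(Y_{7,1})(Ω₁) = +0.112026+0.235989i ; Y_{7,1}(Ω₂) = +0.288579+0.129602i ; Δ = +0.001744+0.082620i
  [+2]  conj(Y_{7,2})(Ω₁) = +0.115568-0.141641i ; Y_{7,2}(Ω₂) = -0.358068-0.402876i ; Δ = -0.098445+0.004158i
  [+3]  conj(Y_{7,3})(Ω₁) = +0.271935+0.066882i ; Y_{7,3}(Ω₂) = +0.106354+0.338441i ; Δ = +0.006286+0.099147i
  [+4]  conj(Y_{7,4})(Ω₁) = -0.034898-0.170363i ; Y_{7,4}(Ω₂) = +0.016991-0.143773i ; Δ = -0.025087+0.002123i
  [+5]  conj(Y_{7,5})(Ω₁) = +0.262686-0.197737i ; Y_{7,5}(Ω₂) = -0.020827+0.034765i ; Δ = +0.001403+0.013250i
  [+6]  conj(Y_{7,6})(Ω₁) = -0.133988-0.070153i ; Y_{7,6}(Ω₂) = +0.006407-0.004468i ; Δ = -0.001172+0.000149i
  [+7]  conj(Y_{7,7})(Ω₁) = +0.019092-0.487852i ; Y_{7,7}(Ω₂) = -0.000915+0.000173i ; Δ = +0.000067+0.000450i
Accumulated sum -0.167453-0.000000i; after 4π/(2l+1) scaling, -0.140285-0.000000i ⇒ P_7 = -0.140285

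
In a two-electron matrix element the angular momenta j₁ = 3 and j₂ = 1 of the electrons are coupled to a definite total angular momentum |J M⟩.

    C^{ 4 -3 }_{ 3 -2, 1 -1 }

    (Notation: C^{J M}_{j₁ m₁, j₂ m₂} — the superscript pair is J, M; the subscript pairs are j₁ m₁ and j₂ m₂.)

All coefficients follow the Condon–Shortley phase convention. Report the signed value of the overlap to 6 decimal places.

j₁+j₂−J=0  J+j₁−j₂=6  J−j₁+j₂=2  j₁+j₂+J+1=9
(j₁±m₁, j₂±m₂, J±M) = (1,5,0,2,1,7)
P² = 43200
sum k=0..0:
  [0] +1/240 = 1/240
S = 1/240
C² = P²·S² = 3/4 ; C = +0.866025

+√(3/4) ≈ +0.866025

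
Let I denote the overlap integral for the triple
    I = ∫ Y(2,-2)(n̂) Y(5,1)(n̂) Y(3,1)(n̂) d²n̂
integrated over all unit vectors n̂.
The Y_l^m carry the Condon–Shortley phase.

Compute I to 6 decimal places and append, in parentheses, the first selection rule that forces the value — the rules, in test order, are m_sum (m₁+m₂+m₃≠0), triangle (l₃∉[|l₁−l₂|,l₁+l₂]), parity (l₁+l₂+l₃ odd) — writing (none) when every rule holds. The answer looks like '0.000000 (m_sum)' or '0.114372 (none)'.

m-sum 0 ✓  L=10 even ✓  3≤3≤7 ✓
Π(2lᵢ+1) = 5×11×7 = 385
triangle coeff Δ(2,5,3) = 1/2310
Σ_t [2,2]: t=2:+1/144 = 1/144
(3j)²=10/231 [(2 5 3; 0 0 0)], sign=-1
Σ_t [4,4]: t=4:+1/1152 = 1/1152
(3j)²=1/154 [(2 5 3; -2 1 1)], sign=+1
⇒ 4πI² = 25/231
I = (-1)√(25/231/(4π)) = -0.09280237
No selection rule forces the value: the integral is nonzero (none).

-0.092802 (none)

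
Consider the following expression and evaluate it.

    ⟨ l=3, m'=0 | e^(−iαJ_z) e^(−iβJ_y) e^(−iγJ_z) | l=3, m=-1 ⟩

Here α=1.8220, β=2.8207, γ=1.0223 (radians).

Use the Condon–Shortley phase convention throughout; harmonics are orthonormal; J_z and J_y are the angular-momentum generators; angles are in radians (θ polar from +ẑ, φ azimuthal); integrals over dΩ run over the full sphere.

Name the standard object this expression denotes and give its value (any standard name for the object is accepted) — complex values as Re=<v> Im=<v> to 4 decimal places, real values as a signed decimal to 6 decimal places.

This is a Wigner D-matrix element — the rotation-matrix element ⟨l m'| R(α,β,γ) |l m⟩ in the angular-momentum basis.
D^3_{0,-1}(1.8220,2.8207,1.0223) = e^{-i·0·1.8220}·d^3_{0,-1}(2.8207)·e^{-i·-1·1.0223}. Compute d first:
With c≡cos(β/2)=0.159759 and s≡sin(β/2)=0.987156, N=[6·6·2·24]^{1/2}=41.569219
The bounds max(0,m−m')=0 and min(l+m,l−m')=2 give 3 terms
  k=0: (−1)^1·41.5692/(12)·0.1598^5·0.9872^1 = -0.000356
  k=1: (−1)^2·41.5692/(4)·0.1598^3·0.9872^3 = +0.040763
  k=2: (−1)^3·41.5692/(12)·0.1598^1·0.9872^5 = -0.518782
d^3_{0,-1}(2.8207) = -0.000356 +0.040763 -0.518782 = -0.478375
Phases: e^{-i·(0)·1.8220}=+1.000000+0.000000i, e^{-i·(-1)·1.0223}=+0.521405+0.853310i ⇒ D=-0.249427-0.408202i

Wigner D-matrix element, Re=-0.2494 Im=-0.4082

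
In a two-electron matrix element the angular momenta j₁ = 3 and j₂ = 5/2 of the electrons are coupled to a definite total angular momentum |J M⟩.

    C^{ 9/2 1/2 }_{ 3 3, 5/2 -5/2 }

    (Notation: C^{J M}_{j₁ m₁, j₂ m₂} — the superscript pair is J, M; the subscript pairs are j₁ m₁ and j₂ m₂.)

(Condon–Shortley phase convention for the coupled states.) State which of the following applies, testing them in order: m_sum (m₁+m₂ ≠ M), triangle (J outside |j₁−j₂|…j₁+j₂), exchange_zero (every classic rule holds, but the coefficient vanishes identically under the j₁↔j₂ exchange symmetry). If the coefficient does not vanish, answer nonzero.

nonzero

m-sum: m₁+m₂ = 3+(-5/2) = 1/2, M = 1/2  ✓
triangle: |j₁−j₂| = 1/2 ≤ J = 9/2 ≤ j₁+j₂ = 11/2  ✓
exchange: j₁≠j₂ or m₁≠m₂ — the exchange symmetry imposes no constraint here
value check: CG = +√(5/231) = +0.147122 ≠ 0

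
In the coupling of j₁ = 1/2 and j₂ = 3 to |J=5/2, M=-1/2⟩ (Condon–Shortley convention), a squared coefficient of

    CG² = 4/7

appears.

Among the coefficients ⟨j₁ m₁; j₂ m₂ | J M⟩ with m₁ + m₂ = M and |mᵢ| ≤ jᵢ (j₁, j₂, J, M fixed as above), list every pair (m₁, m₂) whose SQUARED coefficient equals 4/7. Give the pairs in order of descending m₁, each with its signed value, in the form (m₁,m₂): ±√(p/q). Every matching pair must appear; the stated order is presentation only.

Admissible pairs with m₁+m₂ = M = -1/2: (-1/2,0), (1/2,-1)
  (m₁,m₂)=(1/2,-1): CG² = 4/7, CG = +√(4/7)   ← matches the target
  (m₁,m₂)=(-1/2,0): CG² = 3/7, CG = −√(3/7)
Pairs with CG² = 4/7: (1/2,-1): +√(4/7)

(1/2,-1): +√(4/7)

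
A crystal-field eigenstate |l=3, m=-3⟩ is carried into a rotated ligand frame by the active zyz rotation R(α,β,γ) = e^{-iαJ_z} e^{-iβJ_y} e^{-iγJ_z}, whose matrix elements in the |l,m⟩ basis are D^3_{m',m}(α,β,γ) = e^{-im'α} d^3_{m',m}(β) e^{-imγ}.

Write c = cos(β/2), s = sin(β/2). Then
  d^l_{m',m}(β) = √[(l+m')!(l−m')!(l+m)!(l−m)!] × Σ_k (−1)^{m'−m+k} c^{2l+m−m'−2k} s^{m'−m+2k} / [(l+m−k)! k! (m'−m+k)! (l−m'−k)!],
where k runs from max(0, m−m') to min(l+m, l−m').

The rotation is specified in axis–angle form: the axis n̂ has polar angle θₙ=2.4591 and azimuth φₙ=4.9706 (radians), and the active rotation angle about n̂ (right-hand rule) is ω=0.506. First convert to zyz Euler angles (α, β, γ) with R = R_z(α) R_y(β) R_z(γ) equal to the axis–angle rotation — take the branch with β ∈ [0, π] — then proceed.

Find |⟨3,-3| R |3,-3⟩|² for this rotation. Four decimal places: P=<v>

Axis–angle → zyz. n̂ = (sinθₙcosφₙ, sinθₙsinφₙ, cosθₙ) = (+0.161058, -0.609820, -0.776003), ω = 0.5060.
R = I cosω + sinω [n̂]ₓ + (1−cosω) n̂n̂ᵀ gives
  R = [+0.877941, +0.363808, -0.311230; -0.388422, +0.921290, -0.018762; +0.279907, +0.137361, +0.950149]
β = atan2(√(R₁₃²+R₂₃²), R₃₃) = 0.317082; α = atan2(R₂₃, R₁₃) mod 2π = 3.201805; γ = atan2(R₃₂, −R₃₁) mod 2π = 2.685383
First d^3_{-3,-3}(β=0.3171), then the phase factors e^{-i(-3)α} and e^{-i(-3)γ}:
c=cos(0.317082/2)=0.987459, s=sin(0.317082/2)=0.157878; N=√[1·720·1·720]=720.000000
Admissible k: 0..0 (factorial args all ≥0)
  k=0: (−1)^0·720.0000/(720)·0.9875^6·0.1579^0 = +0.927072
d^3_{-3,-3}(0.3171) = +0.927072
|D^3_{-3,-3}|² = |d^3_{-3,-3}(β)|² = (+0.927072)² = 0.859463 (the z-rotation phases have unit modulus)

P=0.8595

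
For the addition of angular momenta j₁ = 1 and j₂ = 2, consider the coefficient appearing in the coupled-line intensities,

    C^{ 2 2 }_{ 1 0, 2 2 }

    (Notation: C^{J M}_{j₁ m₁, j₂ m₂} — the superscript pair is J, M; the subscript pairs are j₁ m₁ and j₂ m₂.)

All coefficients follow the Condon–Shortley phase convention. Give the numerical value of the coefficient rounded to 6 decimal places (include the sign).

√[5·1!1!3!/6! · 1!1!4!0!4!0!] = √(24)
  +(−1)^1/∏(1,0,0,3,1,0)! = -1/6  (running -1/6)
⟨..|..⟩ = √(24)·(-1/6) = -0.816497

-0.816497  (= −√(2/3))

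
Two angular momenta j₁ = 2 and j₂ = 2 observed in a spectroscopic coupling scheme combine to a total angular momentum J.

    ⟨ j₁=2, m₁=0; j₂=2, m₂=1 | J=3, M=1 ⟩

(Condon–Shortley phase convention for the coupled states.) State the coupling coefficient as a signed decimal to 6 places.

j₁+j₂−J=1  J+j₁−j₂=3  J−j₁+j₂=3  j₁+j₂+J+1=8
(j₁±m₁, j₂±m₂, J±M) = (2,2,3,1,4,2)
P² = 36/5
sum k=0..1:
  [0] +1/12 = 1/12
  [1] −1/4 = -1/4
S = -1/6
C² = P²·S² = 1/5 ; C = -0.447214

−√(1/5) = -0.447214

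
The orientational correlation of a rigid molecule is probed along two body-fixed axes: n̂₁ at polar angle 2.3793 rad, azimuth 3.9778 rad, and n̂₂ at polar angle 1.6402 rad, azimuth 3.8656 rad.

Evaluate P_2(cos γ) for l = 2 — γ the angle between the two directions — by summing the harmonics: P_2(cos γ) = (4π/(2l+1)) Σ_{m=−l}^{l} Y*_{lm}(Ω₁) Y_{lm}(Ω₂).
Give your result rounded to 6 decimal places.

Expand P_2 via completeness: Σ_{m} conj(Y_{2,m}) at Ω₁ times Y_{2,m} at Ω₂ —
  term(m=-2) = (0.069040, 0.015758)   from Y*(Ω₁)=(-0.018687, 0.183265), Y(Ω₂)=(0.047081, -0.381523)
  term(m=-1) = (0.020493, 0.002309)   from Y*(Ω₁)=(0.258636, 0.286351), Y(Ω₂)=(0.040039, -0.035402)
  term(m=+0) = (-0.055812, 0.000000)   from Y*(Ω₁)=(0.179550, -0.000000), Y(Ω₂)=(-0.310841, 0.000000)
  term(m=+1) = (0.020493, -0.002309)   from Y*(Ω₁)=(-0.258636, 0.286351), Y(Ω₂)=(-0.040039, -0.035402)
  term(m=+2) = (0.069040, -0.015758)   from Y*(Ω₁)=(-0.018687, -0.183265), Y(Ω₂)=(0.047081, 0.381523)
Accumulated sum (0.123254, 0.000000); after 4π/(2l+1) scaling, (0.309772, 0.000000) ⇒ P_2 = 0.309772

0.309772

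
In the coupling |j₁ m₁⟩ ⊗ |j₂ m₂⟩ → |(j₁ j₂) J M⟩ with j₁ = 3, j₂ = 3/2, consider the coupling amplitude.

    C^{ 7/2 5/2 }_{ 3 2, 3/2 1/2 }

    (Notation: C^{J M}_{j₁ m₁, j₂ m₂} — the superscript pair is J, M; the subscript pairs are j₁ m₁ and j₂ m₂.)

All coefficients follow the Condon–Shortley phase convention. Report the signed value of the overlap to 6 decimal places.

j₁+j₂−J=1  J+j₁−j₂=5  J−j₁+j₂=2  j₁+j₂+J+1=9
(j₁±m₁, j₂±m₂, J±M) = (5,1,2,1,6,1)
P² = 6400/7
sum k=0..1:
  [0] +1/48 = 1/48
  [1] −1/120 = -1/120
S = 1/80
C² = P²·S² = 1/7 ; C = +0.377964

+0.377964  (= +√(1/7))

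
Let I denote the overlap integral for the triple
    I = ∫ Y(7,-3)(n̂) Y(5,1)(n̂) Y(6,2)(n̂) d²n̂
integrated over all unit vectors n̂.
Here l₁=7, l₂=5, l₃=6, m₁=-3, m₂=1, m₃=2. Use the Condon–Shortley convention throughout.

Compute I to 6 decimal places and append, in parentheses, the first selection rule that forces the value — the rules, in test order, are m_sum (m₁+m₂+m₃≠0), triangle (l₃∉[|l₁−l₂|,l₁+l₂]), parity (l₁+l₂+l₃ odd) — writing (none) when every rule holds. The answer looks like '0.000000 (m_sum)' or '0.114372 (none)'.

m-sum 0 ✓  L=18 even ✓  2≤6≤12 ✓
Π(2lᵢ+1) = 15×11×13 = 2145
triangle coeff Δ(7,5,6) = 1/174594420
Σ_t [1,5]: t=1:−1/4147200 t=2:+1/207360 t=3:−1/82944 t=4:+1/207360 t=5:−1/4147200 = -1/345600
(3j)²=420/46189 [(7 5 6; 0 0 0)], sign=-1
Σ_t [2,6]: t=2:+1/46448640 t=3:−1/1088640 t=4:+1/276480 t=5:−1/518400 t=6:+1/9953280 = 23/25804800
(3j)²=42849/6466460 [(7 5 6; -3 1 2)], sign=+1
⇒ 4πI² = 1928205/14919047
I = (-1)√(1928205/14919047/(4π)) = -0.10141475
No selection rule forces the value: the integral is nonzero (none).

-0.101415 (none)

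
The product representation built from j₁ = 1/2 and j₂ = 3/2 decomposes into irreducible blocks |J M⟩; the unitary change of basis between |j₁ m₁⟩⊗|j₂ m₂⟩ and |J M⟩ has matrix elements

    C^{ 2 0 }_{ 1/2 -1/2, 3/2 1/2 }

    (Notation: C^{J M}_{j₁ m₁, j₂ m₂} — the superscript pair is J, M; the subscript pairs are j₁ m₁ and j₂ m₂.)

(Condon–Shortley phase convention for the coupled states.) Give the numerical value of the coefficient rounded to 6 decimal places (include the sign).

triangle: 0!×1!×3!/5! = 6/120
(j±m)!: 0!×1!×2!×1!×2!×2! = 8
prefactor² = (2J+1)×Δ×N² = 2
  k=0: +1/(0!×0!×1!×2!×0!×1!) = 1/2
Σ = 1/2  ⇒  CG² = 2×(1/2)² = 1/2
CG = +√(1/2) = +0.707107

+0.707107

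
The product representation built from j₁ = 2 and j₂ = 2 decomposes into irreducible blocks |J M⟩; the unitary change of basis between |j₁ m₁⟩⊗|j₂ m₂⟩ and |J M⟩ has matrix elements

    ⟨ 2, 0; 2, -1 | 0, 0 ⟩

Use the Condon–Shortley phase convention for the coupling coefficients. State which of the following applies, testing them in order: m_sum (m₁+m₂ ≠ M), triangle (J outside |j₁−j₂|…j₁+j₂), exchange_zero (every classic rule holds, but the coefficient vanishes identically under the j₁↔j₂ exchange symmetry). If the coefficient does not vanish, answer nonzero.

m_sum

m-sum: m₁+m₂ = 0+(-1) = -1, M = 0  ✗ ⇒ coefficient is 0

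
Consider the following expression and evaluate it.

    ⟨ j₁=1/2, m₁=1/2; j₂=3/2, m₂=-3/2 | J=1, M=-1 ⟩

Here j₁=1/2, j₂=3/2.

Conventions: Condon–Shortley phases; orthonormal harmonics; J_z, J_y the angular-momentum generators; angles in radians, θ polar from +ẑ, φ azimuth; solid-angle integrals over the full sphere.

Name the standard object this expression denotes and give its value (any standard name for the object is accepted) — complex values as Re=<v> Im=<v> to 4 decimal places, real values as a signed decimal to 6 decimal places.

Clebsch–Gordan coefficient, +√(3/4) ≈ +0.866025

This is a Clebsch–Gordan (vector-coupling) coefficient.
j₁+j₂−J=1  J+j₁−j₂=0  J−j₁+j₂=2  j₁+j₂+J+1=4
(j₁±m₁, j₂±m₂, J±M) = (1,0,0,3,0,2)
P² = 3
sum k=0..0:
  [0] +1/2 = 1/2
S = 1/2
C² = P²·S² = 3/4 ; C = +0.866025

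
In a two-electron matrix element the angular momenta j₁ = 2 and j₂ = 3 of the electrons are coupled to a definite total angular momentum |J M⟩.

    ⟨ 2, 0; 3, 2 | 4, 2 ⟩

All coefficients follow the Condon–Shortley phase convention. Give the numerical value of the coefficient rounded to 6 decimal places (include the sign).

-0.585540

√[9·1!3!5!/10! · 2!2!5!1!6!2!] = √(8640/7)
  +(−1)^0/∏(0,1,2,5,1,0)! = 1/240  (running 1/240)
  +(−1)^1/∏(1,0,1,4,2,1)! = -1/48  (running -1/60)
⟨..|..⟩ = √(8640/7)·(-1/60) = -0.585540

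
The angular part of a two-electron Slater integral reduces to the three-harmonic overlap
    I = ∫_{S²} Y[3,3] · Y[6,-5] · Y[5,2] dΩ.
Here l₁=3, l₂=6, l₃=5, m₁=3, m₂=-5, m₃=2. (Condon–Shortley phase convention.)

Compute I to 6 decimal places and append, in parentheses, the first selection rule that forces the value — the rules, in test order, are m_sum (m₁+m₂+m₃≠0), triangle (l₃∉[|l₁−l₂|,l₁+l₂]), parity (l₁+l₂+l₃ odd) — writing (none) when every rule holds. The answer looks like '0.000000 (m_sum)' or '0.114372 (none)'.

Rules hold: Σm=0, L=14 even, 3≤5≤9.
N = 7·13·11 = 1001
Δ = 4!·2!·8!/15! = 1/675675
Racah Σ t=1..3: t=1:−1/8640 t=2:+1/2304 t=3:−1/8640 = 7/34560
⇒ 3j(3 6 5; 0 0 0)² = 7/429, sgn -1
Racah Σ t=0..0: t=0:+1/241920 = 1/241920
⇒ 3j(3 6 5; 3 -5 2)² = 2/91, sgn -1
4πI² = N·(3j₀)²·(3jₘ)² = 14/39
I = +1·√(0.358974/4π) = 0.16901560
No selection rule forces the value: the integral is nonzero (none).

0.169016 (none)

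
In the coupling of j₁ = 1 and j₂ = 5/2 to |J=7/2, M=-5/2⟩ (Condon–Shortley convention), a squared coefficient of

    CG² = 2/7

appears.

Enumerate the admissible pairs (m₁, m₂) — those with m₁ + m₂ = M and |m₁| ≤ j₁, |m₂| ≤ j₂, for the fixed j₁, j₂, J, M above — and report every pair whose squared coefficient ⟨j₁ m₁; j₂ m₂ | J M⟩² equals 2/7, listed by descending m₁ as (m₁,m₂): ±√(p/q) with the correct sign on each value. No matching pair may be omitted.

(0,-5/2): +√(2/7)

Admissible pairs with m₁+m₂ = M = -5/2: (-1,-3/2), (0,-5/2)
  (m₁,m₂)=(0,-5/2): CG² = 2/7, CG = +√(2/7)   ← matches the target
  (m₁,m₂)=(-1,-3/2): CG² = 5/7, CG = +√(5/7)
Pairs with CG² = 2/7: (0,-5/2): +√(2/7)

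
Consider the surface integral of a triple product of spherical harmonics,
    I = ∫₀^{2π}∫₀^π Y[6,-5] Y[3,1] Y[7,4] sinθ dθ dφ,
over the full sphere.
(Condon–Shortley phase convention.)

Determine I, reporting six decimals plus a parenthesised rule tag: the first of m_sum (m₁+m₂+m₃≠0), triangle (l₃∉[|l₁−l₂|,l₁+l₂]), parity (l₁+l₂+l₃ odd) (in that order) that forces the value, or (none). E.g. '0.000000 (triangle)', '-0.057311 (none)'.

-0.173403 (none)

m-sum 0 ✓  L=16 even ✓  3≤7≤9 ✓
Π(2lᵢ+1) = 13×7×15 = 1365
triangle coeff Δ(6,3,7) = 1/2042040
Σ_t [0,2]: t=0:+1/207360 t=1:−1/57600 t=2:+1/207360 = -1/129600
(3j)²=168/12155 [(6 3 7; 0 0 0)], sign=+1
Σ_t [1,2]: t=1:−1/21772800 t=2:+1/2903040 = 13/43545600
(3j)²=143/7140 [(6 3 7; -5 1 4)], sign=-1
⇒ 4πI² = 546/1445
I = (-1)√(546/1445/(4π)) = -0.17340334
No selection rule forces the value: the integral is nonzero (none).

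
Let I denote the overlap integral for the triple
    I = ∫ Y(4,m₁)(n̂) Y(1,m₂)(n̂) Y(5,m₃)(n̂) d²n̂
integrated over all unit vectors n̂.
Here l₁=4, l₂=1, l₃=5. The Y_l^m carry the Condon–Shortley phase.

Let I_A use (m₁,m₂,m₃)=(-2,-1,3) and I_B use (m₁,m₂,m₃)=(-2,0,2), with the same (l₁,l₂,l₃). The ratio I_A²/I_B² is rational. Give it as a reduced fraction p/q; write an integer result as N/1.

4/3

l's match ⇒ only the (l;m) 3-j factors differ between A and B.
A: triangle coeff Δ(4,1,5) = 1/495; Σ_t [0,0]: t=0:+1/2880 = 1/2880; (3j)²=28/495 [(4 1 5; -2 -1 3)], sign=+1
B: triangle coeff Δ(4,1,5) = 1/495; Σ_t [0,0]: t=0:+1/1440 = 1/1440; (3j)²=7/165 [(4 1 5; -2 0 2)], sign=-1
I_A²/I_B² = (28/495)/(7/165) = 4/3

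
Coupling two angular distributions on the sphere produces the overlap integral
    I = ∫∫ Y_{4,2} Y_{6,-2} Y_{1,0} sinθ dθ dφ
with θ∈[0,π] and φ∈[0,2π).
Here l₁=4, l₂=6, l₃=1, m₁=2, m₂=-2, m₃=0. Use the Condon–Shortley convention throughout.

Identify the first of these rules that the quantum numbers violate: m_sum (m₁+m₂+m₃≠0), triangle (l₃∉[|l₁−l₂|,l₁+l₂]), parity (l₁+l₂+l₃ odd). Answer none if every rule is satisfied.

triangle

Σmᵢ = 0  ✓
l₃∈[|l₁−l₂|,l₁+l₂]=[2,10] required, l₃=1 fails  ✗
Σlᵢ = 11 ⇒ odd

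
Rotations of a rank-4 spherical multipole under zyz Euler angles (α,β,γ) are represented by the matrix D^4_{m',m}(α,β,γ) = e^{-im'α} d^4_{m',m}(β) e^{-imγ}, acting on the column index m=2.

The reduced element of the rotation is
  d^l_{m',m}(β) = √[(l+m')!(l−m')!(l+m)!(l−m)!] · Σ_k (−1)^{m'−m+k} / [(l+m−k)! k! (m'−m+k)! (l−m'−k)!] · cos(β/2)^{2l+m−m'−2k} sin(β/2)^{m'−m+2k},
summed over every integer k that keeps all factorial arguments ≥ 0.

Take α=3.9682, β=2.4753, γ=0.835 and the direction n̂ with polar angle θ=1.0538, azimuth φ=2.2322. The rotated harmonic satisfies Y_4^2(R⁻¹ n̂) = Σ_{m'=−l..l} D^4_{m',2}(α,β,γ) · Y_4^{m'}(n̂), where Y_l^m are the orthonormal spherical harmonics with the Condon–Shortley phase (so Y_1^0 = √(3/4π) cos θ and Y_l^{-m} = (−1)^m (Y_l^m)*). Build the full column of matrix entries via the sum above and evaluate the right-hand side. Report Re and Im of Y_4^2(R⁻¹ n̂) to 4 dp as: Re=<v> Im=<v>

Need the full column D^4_{m',2} for m'=−4..4 at α=3.9682, β=2.4753, γ=0.8350.
cos(β/2)=0.327018, sin(β/2)=0.945018
d^4_{-4,2}: single k=6 term ⇒ +0.403054;  D = -0.026435+0.402186i
d^4_{-3,2}: k∈[5..6] ⇒ +0.295870 -0.823600 = -0.527731;  D = +0.363937+0.382164i
d^4_{-2,2}: k∈[4..6] ⇒ +0.136816 -0.914040 +0.636094 = -0.141130;  D = -0.141110+0.002369i
d^4_{-1,2}: k∈[3..5] ⇒ +0.044637 -0.559142 +0.933875 = +0.419370;  D = -0.278853+0.313229i
d^4_{0,2}: k∈[2..4] ⇒ +0.010362 -0.230748 +0.722612 = +0.502226;  D = -0.049741-0.499757i
d^4_{1,2}: k∈[1..3] ⇒ +0.001604 -0.066955 +0.372761 = +0.307409;  D = +0.245653+0.184810i
d^4_{2,2}: k∈[0..2] ⇒ +0.000131 -0.013107 +0.136816 = +0.123841;  D = -0.121804+0.022369i
d^4_{3,2}: k∈[0..1] ⇒ -0.001414 +0.035429 = +0.034015;  D = +0.018142-0.028773i
d^4_{4,2}: single k=0 term ⇒ +0.005779;  D = +0.001508+0.005579i
Y_4^{m'}(θ=1.0538,φ=2.2322) and Σ D·Y over m':
  (-0.0264+0.4022i)·(-0.2223-0.1203i)  (+0.3639+0.3822i)·(+0.3722-0.1633i)  (-0.1411+0.0024i)·(-0.0441+0.1740i)  (-0.2789+0.3132i)·(+0.1610+0.2069i)  (-0.0497-0.4998i)·(-0.2370+0.0000i)  (+0.2457+0.1848i)·(-0.1610+0.2069i)  (-0.1218+0.0224i)·(-0.0441-0.1740i)  (+0.0181-0.0288i)·(-0.3722-0.1633i)  (+0.0015+0.0056i)·(-0.2223+0.1203i)
Y_4^2(R⁻¹ n̂) = +0.078972+0.131080i

Re=0.0790 Im=0.1311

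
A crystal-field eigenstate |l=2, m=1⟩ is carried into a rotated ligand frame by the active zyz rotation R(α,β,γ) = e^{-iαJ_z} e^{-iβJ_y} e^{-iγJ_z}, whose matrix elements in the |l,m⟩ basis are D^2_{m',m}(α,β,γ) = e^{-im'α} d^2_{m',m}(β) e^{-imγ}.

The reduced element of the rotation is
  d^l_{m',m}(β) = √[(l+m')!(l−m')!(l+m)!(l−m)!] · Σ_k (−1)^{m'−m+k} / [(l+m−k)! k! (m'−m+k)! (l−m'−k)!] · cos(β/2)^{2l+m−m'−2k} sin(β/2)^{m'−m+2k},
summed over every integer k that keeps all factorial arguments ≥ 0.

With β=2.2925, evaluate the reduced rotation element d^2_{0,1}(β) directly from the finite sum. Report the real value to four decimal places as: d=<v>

d^2_{0,1}(β=2.2925) via the finite sum:
With c≡cos(β/2)=0.411907 and s≡sin(β/2)=0.911226, N=[2·2·6·1]^{1/2}=4.898979
The bounds max(0,m−m')=1 and min(l+m,l−m')=2 give 2 terms
  k=1: (−1)^0·4.8990/(2)·0.4119^3·0.9112^1 = +0.155991
  k=2: (−1)^1·4.8990/(2)·0.4119^1·0.9112^3 = -0.763402
d^2_{0,1}(2.2925) = +0.155991 -0.763402 = -0.607410

d=-0.6074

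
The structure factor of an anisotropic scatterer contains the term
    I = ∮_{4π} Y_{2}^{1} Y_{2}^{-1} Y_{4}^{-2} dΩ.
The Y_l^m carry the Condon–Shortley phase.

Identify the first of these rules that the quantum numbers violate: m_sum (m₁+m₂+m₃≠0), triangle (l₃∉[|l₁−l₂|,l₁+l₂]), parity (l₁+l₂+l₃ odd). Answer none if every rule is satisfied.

m₁+m₂+m₃ = 1 − 1 − 2 = -2  ✗
triangle: |2−2|=0 ≤ l₃=4 ≤ 2+2=4
parity: l₁+l₂+l₃ = 8 is even

m_sum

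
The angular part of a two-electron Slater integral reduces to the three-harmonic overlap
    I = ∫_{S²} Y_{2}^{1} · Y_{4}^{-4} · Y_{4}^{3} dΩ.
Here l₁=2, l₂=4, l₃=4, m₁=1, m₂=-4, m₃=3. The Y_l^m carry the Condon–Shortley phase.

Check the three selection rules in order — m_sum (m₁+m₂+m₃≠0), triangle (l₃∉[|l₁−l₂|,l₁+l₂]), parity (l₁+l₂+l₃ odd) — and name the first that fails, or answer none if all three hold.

azimuthal sum: 1 − 4 + 3 = 0  ✓
2 ≤ 4 ≤ 6 (triangle on l)  ✓
L = 2 + 4 + 4 = 10 (even)  ✓

none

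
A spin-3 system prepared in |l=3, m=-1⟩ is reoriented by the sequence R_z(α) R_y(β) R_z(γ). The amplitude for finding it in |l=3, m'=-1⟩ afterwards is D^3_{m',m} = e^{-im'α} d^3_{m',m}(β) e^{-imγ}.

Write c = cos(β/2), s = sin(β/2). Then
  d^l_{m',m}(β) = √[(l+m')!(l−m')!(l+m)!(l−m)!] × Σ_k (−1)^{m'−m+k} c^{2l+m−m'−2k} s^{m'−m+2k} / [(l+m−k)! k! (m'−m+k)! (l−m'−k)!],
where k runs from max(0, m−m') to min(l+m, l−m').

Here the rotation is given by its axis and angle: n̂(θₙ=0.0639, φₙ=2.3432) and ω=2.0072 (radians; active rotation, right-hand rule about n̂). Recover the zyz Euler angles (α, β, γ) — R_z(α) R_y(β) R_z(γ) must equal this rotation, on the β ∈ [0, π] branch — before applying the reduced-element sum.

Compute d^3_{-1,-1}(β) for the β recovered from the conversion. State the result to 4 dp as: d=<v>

d=0.9683

Axis–angle → zyz. n̂ = (sinθₙcosφₙ, sinθₙsinφₙ, cosθₙ) = (-0.044563, +0.045736, +0.997959), ω = 2.0072.
R = I cosω + sinω [n̂]ₓ + (1−cosω) n̂n̂ᵀ gives
  R = [-0.419858, -0.907328, -0.021820; +0.901528, -0.419707, +0.105322; -0.104719, +0.024549, +0.994199]
β = atan2(√(R₁₃²+R₂₃²), R₃₃) = 0.107767; α = atan2(R₂₃, R₁₃) mod 2π = 1.775078; γ = atan2(R₃₂, −R₃₁) mod 2π = 0.230270
d^3_{-1,-1}(β=0.1078) via the finite sum:
c=cos(0.107767/2)=0.998549, s=sin(0.107767/2)=0.053857; N=√[2·24·2·24]=48.000000
k∈{0,1,2} keeps every argument non-negative
  k=0: (−1)^0·48.0000/(48)·0.9985^6·0.0539^0 = +0.991323
  k=1: (−1)^1·48.0000/(6)·0.9985^4·0.0539^2 = -0.023070
  k=2: (−1)^2·48.0000/(8)·0.9985^2·0.0539^4 = +0.000050
d^3_{-1,-1}(0.1078) = +0.991323 -0.023070 +0.000050 = +0.968303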